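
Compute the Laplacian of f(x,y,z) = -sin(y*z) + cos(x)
y**2*sin(y*z) + z**2*sin(y*z) - cos(x)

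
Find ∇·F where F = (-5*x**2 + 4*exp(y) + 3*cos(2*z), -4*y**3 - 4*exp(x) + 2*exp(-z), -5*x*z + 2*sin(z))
-15*x - 12*y**2 + 2*cos(z)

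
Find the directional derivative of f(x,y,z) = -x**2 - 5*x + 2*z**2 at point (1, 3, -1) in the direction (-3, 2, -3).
3*sqrt(22)/2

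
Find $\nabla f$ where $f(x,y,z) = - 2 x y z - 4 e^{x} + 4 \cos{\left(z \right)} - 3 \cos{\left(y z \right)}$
(-2*y*z - 4*exp(x), z*(-2*x + 3*sin(y*z)), -2*x*y + 3*y*sin(y*z) - 4*sin(z))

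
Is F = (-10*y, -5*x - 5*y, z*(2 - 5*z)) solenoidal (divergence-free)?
No, ∇·F = -10*z - 3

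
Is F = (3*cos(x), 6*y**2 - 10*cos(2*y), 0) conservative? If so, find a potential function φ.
Yes, F is conservative. φ = 2*y**3 + 3*sin(x) - 5*sin(2*y)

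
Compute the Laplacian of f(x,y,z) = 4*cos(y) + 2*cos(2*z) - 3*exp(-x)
-4*cos(y) - 8*cos(2*z) - 3*exp(-x)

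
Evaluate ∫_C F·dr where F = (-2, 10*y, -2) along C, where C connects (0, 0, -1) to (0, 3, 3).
37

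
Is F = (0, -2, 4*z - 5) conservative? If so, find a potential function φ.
Yes, F is conservative. φ = -2*y + 2*z**2 - 5*z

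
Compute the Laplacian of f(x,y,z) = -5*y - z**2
-2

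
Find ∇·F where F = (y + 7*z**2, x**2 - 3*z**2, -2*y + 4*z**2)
8*z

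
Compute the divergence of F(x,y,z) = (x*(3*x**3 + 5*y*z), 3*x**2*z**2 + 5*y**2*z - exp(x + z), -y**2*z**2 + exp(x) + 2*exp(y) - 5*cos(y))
12*x**3 - 2*y**2*z + 15*y*z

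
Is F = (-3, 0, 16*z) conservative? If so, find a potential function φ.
Yes, F is conservative. φ = -3*x + 8*z**2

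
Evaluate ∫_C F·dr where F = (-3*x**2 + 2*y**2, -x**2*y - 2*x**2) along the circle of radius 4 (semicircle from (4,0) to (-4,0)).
-128/3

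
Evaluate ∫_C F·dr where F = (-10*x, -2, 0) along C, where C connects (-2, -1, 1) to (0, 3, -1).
12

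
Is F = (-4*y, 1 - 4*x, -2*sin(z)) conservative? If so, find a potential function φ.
Yes, F is conservative. φ = -4*x*y + y + 2*cos(z)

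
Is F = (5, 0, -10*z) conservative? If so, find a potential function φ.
Yes, F is conservative. φ = 5*x - 5*z**2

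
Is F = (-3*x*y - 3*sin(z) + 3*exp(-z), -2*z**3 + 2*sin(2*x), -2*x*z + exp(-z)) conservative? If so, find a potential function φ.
No, ∇×F = (6*z**2, 2*z - 3*cos(z) - 3*exp(-z), 3*x + 4*cos(2*x)) ≠ 0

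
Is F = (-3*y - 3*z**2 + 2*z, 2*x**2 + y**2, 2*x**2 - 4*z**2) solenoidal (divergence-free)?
No, ∇·F = 2*y - 8*z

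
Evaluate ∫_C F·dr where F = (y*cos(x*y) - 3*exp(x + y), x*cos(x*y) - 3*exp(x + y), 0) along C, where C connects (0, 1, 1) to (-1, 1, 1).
-3 - sin(1) + 3*E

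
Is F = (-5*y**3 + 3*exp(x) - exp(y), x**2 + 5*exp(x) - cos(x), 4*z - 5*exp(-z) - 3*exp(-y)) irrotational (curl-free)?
No, ∇×F = (3*exp(-y), 0, 2*x + 15*y**2 + 5*exp(x) + exp(y) + sin(x))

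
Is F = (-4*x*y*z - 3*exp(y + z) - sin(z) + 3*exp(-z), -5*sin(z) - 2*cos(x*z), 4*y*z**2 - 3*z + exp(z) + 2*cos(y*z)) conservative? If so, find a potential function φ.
No, ∇×F = (-2*x*sin(x*z) + 4*z**2 - 2*z*sin(y*z) + 5*cos(z), -4*x*y - 3*exp(y + z) - cos(z) - 3*exp(-z), 4*x*z + 2*z*sin(x*z) + 3*exp(y + z)) ≠ 0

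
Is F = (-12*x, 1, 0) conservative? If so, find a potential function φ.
Yes, F is conservative. φ = -6*x**2 + y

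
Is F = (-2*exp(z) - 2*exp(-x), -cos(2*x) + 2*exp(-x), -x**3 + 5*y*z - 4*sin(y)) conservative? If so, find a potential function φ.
No, ∇×F = (5*z - 4*cos(y), 3*x**2 - 2*exp(z), 2*sin(2*x) - 2*exp(-x)) ≠ 0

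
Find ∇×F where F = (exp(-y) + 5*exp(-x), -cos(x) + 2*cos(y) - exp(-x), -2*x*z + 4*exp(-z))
(0, 2*z, sin(x) + exp(-y) + exp(-x))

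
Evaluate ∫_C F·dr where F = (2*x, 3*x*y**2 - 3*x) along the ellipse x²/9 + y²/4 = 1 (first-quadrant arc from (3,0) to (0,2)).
-9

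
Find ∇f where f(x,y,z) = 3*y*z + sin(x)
(cos(x), 3*z, 3*y)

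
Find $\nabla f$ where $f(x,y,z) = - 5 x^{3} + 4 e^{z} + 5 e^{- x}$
(-15*x**2 - 5*exp(-x), 0, 4*exp(z))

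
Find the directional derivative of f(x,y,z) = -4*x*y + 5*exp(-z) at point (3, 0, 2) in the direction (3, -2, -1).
sqrt(14)*(5 + 24*exp(2))*exp(-2)/14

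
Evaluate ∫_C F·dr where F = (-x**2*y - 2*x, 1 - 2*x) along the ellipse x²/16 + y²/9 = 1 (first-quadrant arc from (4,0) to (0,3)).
6*pi + 19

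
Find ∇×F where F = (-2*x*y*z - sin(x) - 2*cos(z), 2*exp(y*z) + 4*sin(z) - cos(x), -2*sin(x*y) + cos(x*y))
(-x*sin(x*y) - 2*x*cos(x*y) - 2*y*exp(y*z) - 4*cos(z), -2*x*y + y*sin(x*y) + 2*y*cos(x*y) + 2*sin(z), 2*x*z + sin(x))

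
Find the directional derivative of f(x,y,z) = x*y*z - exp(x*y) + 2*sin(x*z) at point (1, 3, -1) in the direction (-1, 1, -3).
sqrt(11)*(-7 - 4*cos(1) + 2*exp(3))/11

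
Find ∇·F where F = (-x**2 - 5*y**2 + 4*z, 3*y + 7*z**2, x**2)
3 - 2*x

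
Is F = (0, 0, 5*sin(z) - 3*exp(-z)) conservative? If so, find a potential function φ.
Yes, F is conservative. φ = -5*cos(z) + 3*exp(-z)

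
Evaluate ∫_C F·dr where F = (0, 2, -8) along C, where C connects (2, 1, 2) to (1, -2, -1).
18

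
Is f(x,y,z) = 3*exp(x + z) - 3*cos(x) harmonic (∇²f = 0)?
No, ∇²f = 6*exp(x + z) + 3*cos(x)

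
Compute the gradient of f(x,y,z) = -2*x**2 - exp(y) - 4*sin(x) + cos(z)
(-4*x - 4*cos(x), -exp(y), -sin(z))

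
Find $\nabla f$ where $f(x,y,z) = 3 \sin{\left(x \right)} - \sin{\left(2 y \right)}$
(3*cos(x), -2*cos(2*y), 0)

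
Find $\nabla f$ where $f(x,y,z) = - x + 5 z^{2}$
(-1, 0, 10*z)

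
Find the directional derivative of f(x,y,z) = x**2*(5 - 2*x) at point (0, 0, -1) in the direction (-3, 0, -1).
0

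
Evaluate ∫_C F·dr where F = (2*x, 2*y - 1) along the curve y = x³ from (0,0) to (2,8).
60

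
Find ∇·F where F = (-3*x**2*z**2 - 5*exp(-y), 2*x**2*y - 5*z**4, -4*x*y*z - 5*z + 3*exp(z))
2*x**2 - 4*x*y - 6*x*z**2 + 3*exp(z) - 5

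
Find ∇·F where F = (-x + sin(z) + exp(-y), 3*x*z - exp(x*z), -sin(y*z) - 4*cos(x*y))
-y*cos(y*z) - 1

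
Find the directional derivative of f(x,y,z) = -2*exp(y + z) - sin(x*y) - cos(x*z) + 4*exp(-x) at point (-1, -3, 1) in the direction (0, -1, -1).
sqrt(2)*(-exp(2)*sin(1) + 4 - exp(2)*cos(3))*exp(-2)/2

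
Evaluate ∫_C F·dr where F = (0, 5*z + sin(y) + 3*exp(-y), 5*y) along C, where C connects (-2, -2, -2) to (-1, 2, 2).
6*sinh(2)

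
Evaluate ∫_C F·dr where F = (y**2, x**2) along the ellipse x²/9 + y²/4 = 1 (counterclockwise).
0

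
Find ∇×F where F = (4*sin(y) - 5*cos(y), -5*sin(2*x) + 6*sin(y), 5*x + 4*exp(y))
(4*exp(y), -5, -5*sin(y) - 10*cos(2*x) - 4*cos(y))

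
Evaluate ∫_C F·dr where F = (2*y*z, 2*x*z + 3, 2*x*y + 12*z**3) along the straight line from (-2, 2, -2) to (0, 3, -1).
-58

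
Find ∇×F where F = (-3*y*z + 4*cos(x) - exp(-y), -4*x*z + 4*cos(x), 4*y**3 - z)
(4*x + 12*y**2, -3*y, -z - 4*sin(x) - exp(-y))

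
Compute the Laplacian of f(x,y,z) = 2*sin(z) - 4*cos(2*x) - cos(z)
-2*sin(z) + 16*cos(2*x) + cos(z)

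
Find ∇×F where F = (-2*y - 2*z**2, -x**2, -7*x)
(0, 7 - 4*z, 2 - 2*x)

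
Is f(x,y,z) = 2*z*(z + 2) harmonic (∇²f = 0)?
No, ∇²f = 4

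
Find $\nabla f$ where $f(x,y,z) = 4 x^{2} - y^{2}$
(8*x, -2*y, 0)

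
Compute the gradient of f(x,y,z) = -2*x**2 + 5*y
(-4*x, 5, 0)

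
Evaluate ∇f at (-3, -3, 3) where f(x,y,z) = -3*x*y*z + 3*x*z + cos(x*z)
(3*sin(9) + 36, 27, -36 - 3*sin(9))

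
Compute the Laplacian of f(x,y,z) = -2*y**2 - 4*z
-4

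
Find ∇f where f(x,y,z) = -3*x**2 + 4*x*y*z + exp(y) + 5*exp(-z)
(-6*x + 4*y*z, 4*x*z + exp(y), 4*x*y - 5*exp(-z))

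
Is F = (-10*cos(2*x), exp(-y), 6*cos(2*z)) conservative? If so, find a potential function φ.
Yes, F is conservative. φ = -5*sin(2*x) + 3*sin(2*z) - exp(-y)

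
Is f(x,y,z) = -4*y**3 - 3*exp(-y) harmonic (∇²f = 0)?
No, ∇²f = -24*y - 3*exp(-y)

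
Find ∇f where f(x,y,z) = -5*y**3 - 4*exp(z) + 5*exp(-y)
(0, -15*y**2 - 5*exp(-y), -4*exp(z))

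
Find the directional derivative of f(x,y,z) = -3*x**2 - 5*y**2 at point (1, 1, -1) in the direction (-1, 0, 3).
3*sqrt(10)/5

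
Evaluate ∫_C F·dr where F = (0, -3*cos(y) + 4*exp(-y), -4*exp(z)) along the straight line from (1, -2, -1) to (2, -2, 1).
-8*sinh(1)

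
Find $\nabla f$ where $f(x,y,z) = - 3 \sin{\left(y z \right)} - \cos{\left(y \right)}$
(0, -3*z*cos(y*z) + sin(y), -3*y*cos(y*z))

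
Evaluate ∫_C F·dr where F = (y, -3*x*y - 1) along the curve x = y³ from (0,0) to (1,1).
-17/20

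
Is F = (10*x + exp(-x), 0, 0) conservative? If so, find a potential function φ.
Yes, F is conservative. φ = 5*x**2 - exp(-x)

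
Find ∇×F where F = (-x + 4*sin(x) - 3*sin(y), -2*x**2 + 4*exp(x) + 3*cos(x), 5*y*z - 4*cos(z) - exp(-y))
(5*z + exp(-y), 0, -4*x + 4*exp(x) - 3*sin(x) + 3*cos(y))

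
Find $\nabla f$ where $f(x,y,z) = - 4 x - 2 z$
(-4, 0, -2)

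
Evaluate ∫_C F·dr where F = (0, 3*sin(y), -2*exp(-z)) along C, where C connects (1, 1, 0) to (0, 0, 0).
-3 + 3*cos(1)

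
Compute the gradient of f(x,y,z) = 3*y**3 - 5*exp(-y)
(0, 9*y**2 + 5*exp(-y), 0)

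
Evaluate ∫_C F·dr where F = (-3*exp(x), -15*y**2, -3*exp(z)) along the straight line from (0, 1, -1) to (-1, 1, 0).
0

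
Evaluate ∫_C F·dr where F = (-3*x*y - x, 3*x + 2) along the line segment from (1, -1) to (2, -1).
3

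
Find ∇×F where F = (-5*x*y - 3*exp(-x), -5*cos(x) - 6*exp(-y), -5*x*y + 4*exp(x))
(-5*x, 5*y - 4*exp(x), 5*x + 5*sin(x))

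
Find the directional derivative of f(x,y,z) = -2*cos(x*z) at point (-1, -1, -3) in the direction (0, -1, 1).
-sqrt(2)*sin(3)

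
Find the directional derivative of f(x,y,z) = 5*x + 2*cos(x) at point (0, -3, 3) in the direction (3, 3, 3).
5*sqrt(3)/3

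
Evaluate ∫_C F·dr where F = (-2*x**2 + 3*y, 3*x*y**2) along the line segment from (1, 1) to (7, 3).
-64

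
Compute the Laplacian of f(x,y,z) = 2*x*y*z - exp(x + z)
-2*exp(x + z)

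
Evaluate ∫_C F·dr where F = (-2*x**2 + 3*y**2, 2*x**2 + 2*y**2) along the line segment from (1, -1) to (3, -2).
-50/3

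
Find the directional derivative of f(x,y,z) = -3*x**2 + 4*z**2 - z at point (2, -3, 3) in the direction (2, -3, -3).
-93*sqrt(22)/22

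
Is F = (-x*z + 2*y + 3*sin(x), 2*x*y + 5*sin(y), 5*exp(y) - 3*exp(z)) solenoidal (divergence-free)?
No, ∇·F = 2*x - z - 3*exp(z) + 3*cos(x) + 5*cos(y)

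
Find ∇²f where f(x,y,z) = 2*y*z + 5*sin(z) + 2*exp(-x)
-5*sin(z) + 2*exp(-x)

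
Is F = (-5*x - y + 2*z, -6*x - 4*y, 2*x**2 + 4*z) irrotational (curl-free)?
No, ∇×F = (0, 2 - 4*x, -5)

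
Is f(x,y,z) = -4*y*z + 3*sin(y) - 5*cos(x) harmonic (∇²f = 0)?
No, ∇²f = -3*sin(y) + 5*cos(x)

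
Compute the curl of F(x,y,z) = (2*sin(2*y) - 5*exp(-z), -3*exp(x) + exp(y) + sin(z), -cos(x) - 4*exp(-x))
(-cos(z), -sin(x) + 5*exp(-z) - 4*exp(-x), -3*exp(x) - 4*cos(2*y))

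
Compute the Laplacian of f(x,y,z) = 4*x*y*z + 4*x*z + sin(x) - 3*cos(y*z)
3*y**2*cos(y*z) + 3*z**2*cos(y*z) - sin(x)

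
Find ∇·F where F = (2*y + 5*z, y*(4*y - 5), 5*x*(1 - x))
8*y - 5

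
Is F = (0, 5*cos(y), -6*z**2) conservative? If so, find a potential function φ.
Yes, F is conservative. φ = -2*z**3 + 5*sin(y)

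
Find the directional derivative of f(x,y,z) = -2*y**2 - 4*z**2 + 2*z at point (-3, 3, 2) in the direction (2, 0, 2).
-7*sqrt(2)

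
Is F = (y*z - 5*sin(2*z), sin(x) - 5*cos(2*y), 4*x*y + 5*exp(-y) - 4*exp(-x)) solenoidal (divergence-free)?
No, ∇·F = 10*sin(2*y)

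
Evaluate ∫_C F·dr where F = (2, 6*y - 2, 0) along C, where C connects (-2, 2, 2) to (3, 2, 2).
10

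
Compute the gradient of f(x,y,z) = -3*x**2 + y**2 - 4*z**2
(-6*x, 2*y, -8*z)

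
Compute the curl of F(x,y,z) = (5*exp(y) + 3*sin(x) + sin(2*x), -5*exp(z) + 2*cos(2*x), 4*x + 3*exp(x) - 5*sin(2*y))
(5*exp(z) - 10*cos(2*y), -3*exp(x) - 4, -5*exp(y) - 4*sin(2*x))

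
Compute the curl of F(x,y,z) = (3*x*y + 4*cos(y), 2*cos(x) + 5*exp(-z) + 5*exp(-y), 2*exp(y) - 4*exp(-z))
(2*exp(y) + 5*exp(-z), 0, -3*x - 2*sin(x) + 4*sin(y))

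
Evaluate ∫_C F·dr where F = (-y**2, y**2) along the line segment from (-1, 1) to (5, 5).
-62/3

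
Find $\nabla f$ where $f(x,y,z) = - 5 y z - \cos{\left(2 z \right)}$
(0, -5*z, -5*y + 2*sin(2*z))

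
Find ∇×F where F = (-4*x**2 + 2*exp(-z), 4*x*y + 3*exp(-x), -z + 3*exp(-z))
(0, -2*exp(-z), 4*y - 3*exp(-x))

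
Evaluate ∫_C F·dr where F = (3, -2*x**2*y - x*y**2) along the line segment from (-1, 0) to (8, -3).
-747/4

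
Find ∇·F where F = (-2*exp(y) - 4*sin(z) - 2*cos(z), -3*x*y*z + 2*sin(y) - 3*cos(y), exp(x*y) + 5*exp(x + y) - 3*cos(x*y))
-3*x*z + 3*sin(y) + 2*cos(y)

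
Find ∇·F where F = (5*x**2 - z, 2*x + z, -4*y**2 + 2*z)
10*x + 2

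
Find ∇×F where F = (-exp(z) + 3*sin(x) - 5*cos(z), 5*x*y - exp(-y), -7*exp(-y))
(7*exp(-y), -exp(z) + 5*sin(z), 5*y)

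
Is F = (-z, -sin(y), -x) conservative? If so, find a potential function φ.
Yes, F is conservative. φ = -x*z + cos(y)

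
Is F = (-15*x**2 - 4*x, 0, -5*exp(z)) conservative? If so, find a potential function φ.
Yes, F is conservative. φ = -5*x**3 - 2*x**2 - 5*exp(z)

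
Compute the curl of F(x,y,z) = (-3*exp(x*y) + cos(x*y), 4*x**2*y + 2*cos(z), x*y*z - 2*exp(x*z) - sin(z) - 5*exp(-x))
(x*z + 2*sin(z), -y*z + 2*z*exp(x*z) - 5*exp(-x), x*(8*y + 3*exp(x*y) + sin(x*y)))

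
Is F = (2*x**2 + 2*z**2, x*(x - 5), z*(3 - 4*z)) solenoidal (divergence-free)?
No, ∇·F = 4*x - 8*z + 3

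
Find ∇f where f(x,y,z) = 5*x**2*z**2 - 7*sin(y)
(10*x*z**2, -7*cos(y), 10*x**2*z)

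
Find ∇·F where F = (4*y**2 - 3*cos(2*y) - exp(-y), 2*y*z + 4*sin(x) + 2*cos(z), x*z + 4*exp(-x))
x + 2*z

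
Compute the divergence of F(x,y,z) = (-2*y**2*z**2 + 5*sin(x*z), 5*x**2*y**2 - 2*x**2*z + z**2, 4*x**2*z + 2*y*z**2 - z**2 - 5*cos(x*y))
10*x**2*y + 4*x**2 + 4*y*z + 5*z*cos(x*z) - 2*z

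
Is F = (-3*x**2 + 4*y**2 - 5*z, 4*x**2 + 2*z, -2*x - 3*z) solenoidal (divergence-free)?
No, ∇·F = -6*x - 3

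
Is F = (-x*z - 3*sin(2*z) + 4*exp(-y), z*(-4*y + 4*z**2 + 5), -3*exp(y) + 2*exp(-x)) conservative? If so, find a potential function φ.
No, ∇×F = (4*y - 12*z**2 - 3*exp(y) - 5, -x - 6*cos(2*z) + 2*exp(-x), 4*exp(-y)) ≠ 0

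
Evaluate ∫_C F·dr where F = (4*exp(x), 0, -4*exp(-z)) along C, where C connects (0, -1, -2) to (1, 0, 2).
-4*exp(2) - 4 + 4*exp(-2) + 4*E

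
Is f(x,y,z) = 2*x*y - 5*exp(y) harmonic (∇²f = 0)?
No, ∇²f = -5*exp(y)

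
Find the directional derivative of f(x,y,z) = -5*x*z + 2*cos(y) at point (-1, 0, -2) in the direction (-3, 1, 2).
-10*sqrt(14)/7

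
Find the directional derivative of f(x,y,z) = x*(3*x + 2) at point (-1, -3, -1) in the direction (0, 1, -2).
0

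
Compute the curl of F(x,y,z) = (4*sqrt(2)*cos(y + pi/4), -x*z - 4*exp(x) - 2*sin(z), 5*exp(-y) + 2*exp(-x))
(x + 2*cos(z) - 5*exp(-y), 2*exp(-x), -z - 4*exp(x) + 4*sqrt(2)*sin(y + pi/4))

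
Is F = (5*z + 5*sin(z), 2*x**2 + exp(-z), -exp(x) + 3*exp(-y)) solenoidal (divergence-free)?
Yes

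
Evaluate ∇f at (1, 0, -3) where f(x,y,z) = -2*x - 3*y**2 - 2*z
(-2, 0, -2)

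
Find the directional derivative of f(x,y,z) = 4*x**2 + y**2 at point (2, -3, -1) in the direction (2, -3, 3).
25*sqrt(22)/11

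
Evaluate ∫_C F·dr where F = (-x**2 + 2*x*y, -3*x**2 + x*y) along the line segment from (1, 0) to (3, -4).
130/3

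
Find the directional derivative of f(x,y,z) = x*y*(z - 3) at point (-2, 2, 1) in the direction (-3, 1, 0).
8*sqrt(10)/5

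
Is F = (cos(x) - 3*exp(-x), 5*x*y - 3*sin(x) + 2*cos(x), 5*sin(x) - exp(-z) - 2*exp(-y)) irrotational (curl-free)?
No, ∇×F = (2*exp(-y), -5*cos(x), 5*y - 2*sin(x) - 3*cos(x))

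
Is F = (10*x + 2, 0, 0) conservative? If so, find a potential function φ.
Yes, F is conservative. φ = x*(5*x + 2)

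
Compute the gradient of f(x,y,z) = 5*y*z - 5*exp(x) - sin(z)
(-5*exp(x), 5*z, 5*y - cos(z))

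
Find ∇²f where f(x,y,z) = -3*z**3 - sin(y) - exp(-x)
-18*z + sin(y) - exp(-x)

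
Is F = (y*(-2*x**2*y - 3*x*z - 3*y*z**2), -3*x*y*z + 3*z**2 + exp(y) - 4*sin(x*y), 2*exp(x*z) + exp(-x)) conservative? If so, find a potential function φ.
No, ∇×F = (3*x*y - 6*z, -3*x*y - 6*y**2*z - 2*z*exp(x*z) + exp(-x), 4*x**2*y + 3*x*z + 6*y*z**2 - 3*y*z - 4*y*cos(x*y)) ≠ 0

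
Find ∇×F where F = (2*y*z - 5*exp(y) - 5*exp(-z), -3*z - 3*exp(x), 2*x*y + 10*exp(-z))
(2*x + 3, 5*exp(-z), -2*z - 3*exp(x) + 5*exp(y))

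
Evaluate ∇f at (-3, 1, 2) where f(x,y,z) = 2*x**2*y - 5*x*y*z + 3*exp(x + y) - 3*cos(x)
(-22 - 3*sin(3) + 3*exp(-2), 3*exp(-2) + 48, 15)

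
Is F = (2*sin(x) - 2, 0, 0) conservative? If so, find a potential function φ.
Yes, F is conservative. φ = -2*x - 2*cos(x)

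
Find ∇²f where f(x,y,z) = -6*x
0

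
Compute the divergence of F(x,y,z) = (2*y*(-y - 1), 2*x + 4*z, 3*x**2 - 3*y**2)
0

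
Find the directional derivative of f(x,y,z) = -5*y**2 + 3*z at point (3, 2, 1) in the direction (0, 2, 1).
-37*sqrt(5)/5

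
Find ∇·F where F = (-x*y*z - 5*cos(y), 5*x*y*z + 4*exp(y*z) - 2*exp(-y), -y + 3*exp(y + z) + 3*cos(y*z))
5*x*z - y*z - 3*y*sin(y*z) + 4*z*exp(y*z) + 3*exp(y + z) + 2*exp(-y)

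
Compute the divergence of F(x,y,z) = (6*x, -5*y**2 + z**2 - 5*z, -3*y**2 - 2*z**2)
-10*y - 4*z + 6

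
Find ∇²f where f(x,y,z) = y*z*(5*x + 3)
0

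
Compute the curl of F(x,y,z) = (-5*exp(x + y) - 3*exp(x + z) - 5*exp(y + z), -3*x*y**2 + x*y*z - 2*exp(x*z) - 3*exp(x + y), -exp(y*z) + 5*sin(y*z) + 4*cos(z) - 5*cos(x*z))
(-x*y + 2*x*exp(x*z) - z*exp(y*z) + 5*z*cos(y*z), -5*z*sin(x*z) - 3*exp(x + z) - 5*exp(y + z), -3*y**2 + y*z - 2*z*exp(x*z) + 2*exp(x + y) + 5*exp(y + z))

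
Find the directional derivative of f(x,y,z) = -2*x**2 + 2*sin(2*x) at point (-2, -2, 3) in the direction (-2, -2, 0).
-2*sqrt(2)*(cos(4) + 2)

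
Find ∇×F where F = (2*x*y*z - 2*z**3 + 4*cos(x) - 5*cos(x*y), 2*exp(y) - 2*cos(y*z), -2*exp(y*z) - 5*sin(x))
(-2*y*sin(y*z) - 2*z*exp(y*z), 2*x*y - 6*z**2 + 5*cos(x), -x*(2*z + 5*sin(x*y)))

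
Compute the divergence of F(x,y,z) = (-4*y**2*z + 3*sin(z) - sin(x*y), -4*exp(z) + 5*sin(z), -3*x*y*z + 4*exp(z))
-3*x*y - y*cos(x*y) + 4*exp(z)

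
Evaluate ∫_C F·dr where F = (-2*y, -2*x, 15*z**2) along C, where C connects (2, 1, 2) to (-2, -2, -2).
-84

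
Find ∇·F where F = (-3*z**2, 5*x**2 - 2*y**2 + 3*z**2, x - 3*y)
-4*y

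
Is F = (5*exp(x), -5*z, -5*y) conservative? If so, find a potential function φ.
Yes, F is conservative. φ = -5*y*z + 5*exp(x)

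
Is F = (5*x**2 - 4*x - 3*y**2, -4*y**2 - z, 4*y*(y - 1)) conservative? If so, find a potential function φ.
No, ∇×F = (8*y - 3, 0, 6*y) ≠ 0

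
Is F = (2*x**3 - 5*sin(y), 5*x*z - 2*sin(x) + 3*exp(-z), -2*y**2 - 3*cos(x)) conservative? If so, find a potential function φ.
No, ∇×F = (-5*x - 4*y + 3*exp(-z), -3*sin(x), 5*z - 2*cos(x) + 5*cos(y)) ≠ 0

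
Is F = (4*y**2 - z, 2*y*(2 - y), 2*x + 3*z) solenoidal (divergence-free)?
No, ∇·F = 7 - 4*y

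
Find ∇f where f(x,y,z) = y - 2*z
(0, 1, -2)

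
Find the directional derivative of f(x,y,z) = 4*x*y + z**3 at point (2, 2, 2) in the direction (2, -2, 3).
36*sqrt(17)/17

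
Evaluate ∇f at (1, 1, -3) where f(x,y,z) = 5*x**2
(10, 0, 0)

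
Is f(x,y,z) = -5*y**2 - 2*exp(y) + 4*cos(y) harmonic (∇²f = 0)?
No, ∇²f = -2*exp(y) - 4*cos(y) - 10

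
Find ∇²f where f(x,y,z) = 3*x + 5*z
0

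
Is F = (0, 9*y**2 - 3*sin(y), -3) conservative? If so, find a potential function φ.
Yes, F is conservative. φ = 3*y**3 - 3*z + 3*cos(y)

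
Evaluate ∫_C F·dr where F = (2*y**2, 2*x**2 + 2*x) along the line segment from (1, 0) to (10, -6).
-294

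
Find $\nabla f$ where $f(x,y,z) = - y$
(0, -1, 0)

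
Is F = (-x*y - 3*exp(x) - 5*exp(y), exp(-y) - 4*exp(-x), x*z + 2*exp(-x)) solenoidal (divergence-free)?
No, ∇·F = x - y - 3*exp(x) - exp(-y)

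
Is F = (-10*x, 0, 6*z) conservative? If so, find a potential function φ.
Yes, F is conservative. φ = -5*x**2 + 3*z**2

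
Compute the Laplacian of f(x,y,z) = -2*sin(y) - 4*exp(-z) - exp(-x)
2*sin(y) - 4*exp(-z) - exp(-x)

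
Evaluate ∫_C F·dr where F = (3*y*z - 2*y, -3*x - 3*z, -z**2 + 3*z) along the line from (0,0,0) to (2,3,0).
-15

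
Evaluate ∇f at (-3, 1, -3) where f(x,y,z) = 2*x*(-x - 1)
(10, 0, 0)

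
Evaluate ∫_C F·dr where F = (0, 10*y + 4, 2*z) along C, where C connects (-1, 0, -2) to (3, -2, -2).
12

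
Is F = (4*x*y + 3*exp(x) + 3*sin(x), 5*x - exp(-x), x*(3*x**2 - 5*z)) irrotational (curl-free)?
No, ∇×F = (0, -9*x**2 + 5*z, -4*x + 5 + exp(-x))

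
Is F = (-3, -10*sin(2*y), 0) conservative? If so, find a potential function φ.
Yes, F is conservative. φ = -3*x + 5*cos(2*y)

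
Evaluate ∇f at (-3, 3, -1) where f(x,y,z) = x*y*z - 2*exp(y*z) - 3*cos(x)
(-3 - 3*sin(3), 2*exp(-3) + 3, -9 - 6*exp(-3))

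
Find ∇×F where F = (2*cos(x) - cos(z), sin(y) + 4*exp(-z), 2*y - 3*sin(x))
(2 + 4*exp(-z), sin(z) + 3*cos(x), 0)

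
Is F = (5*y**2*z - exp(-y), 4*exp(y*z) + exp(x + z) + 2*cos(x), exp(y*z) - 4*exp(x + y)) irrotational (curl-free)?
No, ∇×F = (-4*y*exp(y*z) + z*exp(y*z) - 4*exp(x + y) - exp(x + z), 5*y**2 + 4*exp(x + y), -10*y*z + exp(x + z) - 2*sin(x) - exp(-y))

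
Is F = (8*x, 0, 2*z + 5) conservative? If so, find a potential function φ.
Yes, F is conservative. φ = 4*x**2 + z**2 + 5*z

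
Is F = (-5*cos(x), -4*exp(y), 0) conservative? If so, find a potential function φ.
Yes, F is conservative. φ = -4*exp(y) - 5*sin(x)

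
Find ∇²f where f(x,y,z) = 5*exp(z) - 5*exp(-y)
5*exp(z) - 5*exp(-y)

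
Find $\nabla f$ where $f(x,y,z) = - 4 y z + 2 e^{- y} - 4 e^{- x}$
(4*exp(-x), -4*z - 2*exp(-y), -4*y)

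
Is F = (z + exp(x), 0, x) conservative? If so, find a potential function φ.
Yes, F is conservative. φ = x*z + exp(x)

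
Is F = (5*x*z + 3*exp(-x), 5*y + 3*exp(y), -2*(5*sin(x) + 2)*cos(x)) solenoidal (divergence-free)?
No, ∇·F = 5*z + 3*exp(y) + 5 - 3*exp(-x)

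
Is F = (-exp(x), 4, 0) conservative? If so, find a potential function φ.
Yes, F is conservative. φ = 4*y - exp(x)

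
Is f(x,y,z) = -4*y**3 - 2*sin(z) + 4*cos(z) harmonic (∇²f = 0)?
No, ∇²f = -24*y + 2*sin(z) - 4*cos(z)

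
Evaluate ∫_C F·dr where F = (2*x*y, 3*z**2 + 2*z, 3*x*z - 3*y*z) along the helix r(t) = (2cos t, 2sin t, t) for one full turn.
36*pi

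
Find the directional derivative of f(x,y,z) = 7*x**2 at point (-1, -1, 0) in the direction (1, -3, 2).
-sqrt(14)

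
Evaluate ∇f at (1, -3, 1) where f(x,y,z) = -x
(-1, 0, 0)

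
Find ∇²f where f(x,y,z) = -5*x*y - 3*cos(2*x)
12*cos(2*x)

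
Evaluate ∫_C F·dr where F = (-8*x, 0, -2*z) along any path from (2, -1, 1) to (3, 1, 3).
-28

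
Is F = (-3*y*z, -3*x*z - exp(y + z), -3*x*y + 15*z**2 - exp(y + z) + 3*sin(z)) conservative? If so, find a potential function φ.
Yes, F is conservative. φ = -3*x*y*z + 5*z**3 - exp(y + z) - 3*cos(z)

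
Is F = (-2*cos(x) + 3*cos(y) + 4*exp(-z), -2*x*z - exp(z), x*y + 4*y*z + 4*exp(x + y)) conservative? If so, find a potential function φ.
No, ∇×F = (3*x + 4*z + exp(z) + 4*exp(x + y), -y - 4*exp(x + y) - 4*exp(-z), -2*z + 3*sin(y)) ≠ 0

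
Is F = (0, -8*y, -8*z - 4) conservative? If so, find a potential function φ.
Yes, F is conservative. φ = -4*y**2 - 4*z**2 - 4*z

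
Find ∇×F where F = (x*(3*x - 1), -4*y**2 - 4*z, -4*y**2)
(4 - 8*y, 0, 0)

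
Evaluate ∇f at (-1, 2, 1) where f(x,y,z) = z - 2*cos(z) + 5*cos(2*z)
(0, 0, -10*sin(2) + 1 + 2*sin(1))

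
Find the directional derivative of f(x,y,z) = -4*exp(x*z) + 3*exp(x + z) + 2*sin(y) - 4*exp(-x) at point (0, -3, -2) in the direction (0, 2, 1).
sqrt(5)*(4*exp(2)*cos(3) + 3)*exp(-2)/5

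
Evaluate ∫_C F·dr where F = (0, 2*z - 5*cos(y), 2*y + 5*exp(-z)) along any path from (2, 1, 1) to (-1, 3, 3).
-5*sin(3) - 5*exp(-3) + 5*exp(-1) + 5*sin(1) + 16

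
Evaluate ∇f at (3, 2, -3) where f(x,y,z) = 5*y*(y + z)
(0, 5, 10)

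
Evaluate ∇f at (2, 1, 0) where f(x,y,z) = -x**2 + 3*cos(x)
(-4 - 3*sin(2), 0, 0)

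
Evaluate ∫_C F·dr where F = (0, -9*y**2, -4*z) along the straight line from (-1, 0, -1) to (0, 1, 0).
-1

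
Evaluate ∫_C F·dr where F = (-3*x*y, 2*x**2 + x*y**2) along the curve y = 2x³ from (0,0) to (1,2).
18/5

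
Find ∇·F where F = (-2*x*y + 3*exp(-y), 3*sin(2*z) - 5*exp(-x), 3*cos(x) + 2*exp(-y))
-2*y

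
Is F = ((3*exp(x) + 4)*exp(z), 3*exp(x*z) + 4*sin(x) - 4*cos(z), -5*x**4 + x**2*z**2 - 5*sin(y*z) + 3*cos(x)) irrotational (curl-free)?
No, ∇×F = (-3*x*exp(x*z) - 5*z*cos(y*z) - 4*sin(z), 20*x**3 - 2*x*z**2 + (3*exp(x) + 4)*exp(z) + 3*sin(x), 3*z*exp(x*z) + 4*cos(x))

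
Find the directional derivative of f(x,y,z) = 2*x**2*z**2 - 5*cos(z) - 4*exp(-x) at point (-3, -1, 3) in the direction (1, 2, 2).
10*sin(3)/3 + 4*exp(3)/3 + 36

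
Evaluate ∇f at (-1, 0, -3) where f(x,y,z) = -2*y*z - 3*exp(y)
(0, 3, 0)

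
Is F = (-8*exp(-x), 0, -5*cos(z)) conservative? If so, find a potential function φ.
Yes, F is conservative. φ = -5*sin(z) + 8*exp(-x)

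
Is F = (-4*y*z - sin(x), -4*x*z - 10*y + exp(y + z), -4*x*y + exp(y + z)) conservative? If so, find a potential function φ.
Yes, F is conservative. φ = -4*x*y*z - 5*y**2 + exp(y + z) + cos(x)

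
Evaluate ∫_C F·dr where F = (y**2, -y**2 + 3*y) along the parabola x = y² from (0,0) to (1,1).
5/3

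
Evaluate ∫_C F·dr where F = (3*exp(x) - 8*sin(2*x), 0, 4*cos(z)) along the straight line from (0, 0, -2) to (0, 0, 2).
8*sin(2)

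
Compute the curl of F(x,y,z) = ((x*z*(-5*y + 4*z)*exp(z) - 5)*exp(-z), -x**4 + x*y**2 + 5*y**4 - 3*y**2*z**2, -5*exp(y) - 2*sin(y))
(6*y**2*z - 5*exp(y) - 2*cos(y), -5*x*y + 8*x*z + 5*exp(-z), -4*x**3 + 5*x*z + y**2)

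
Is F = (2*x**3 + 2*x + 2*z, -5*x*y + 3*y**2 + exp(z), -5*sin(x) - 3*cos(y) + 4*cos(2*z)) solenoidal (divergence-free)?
No, ∇·F = 6*x**2 - 5*x + 6*y - 8*sin(2*z) + 2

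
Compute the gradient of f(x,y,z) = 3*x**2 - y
(6*x, -1, 0)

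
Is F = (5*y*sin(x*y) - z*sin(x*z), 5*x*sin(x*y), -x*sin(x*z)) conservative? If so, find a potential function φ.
Yes, F is conservative. φ = -5*cos(x*y) + cos(x*z)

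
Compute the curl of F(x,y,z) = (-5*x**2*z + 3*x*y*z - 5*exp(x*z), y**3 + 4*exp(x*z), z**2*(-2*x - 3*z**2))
(-4*x*exp(x*z), -5*x**2 + 3*x*y - 5*x*exp(x*z) + 2*z**2, z*(-3*x + 4*exp(x*z)))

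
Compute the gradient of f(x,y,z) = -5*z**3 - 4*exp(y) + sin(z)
(0, -4*exp(y), -15*z**2 + cos(z))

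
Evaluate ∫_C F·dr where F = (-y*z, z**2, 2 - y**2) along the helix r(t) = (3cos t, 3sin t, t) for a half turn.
pi*(-34 + 9*pi)/4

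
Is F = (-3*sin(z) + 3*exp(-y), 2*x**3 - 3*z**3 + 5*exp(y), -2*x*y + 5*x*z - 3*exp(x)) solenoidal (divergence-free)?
No, ∇·F = 5*x + 5*exp(y)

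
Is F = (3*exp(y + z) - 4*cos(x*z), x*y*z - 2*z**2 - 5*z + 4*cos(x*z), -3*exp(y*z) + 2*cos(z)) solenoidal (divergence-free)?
No, ∇·F = x*z - 3*y*exp(y*z) + 4*z*sin(x*z) - 2*sin(z)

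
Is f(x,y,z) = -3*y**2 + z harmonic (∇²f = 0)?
No, ∇²f = -6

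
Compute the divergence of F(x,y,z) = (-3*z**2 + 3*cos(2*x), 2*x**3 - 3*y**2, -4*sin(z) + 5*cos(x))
-6*y - 6*sin(2*x) - 4*cos(z)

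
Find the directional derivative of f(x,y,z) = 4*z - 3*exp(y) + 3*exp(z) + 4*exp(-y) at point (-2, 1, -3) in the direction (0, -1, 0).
(4 + 3*exp(2))*exp(-1)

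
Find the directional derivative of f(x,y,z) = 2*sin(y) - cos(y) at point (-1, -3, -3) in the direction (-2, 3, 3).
3*sqrt(22)*(2*cos(3) - sin(3))/22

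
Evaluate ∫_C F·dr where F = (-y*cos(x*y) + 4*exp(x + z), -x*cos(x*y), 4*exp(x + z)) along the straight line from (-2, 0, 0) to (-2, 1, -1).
-4*exp(-2) + 4*exp(-3) + sin(2)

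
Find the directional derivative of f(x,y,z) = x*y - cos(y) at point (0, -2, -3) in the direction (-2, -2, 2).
sqrt(3)*(sin(2) + 2)/3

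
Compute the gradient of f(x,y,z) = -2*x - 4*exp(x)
(-4*exp(x) - 2, 0, 0)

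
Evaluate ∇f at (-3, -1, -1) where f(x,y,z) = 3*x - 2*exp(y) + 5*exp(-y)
(3, -7*cosh(1) - 3*sinh(1), 0)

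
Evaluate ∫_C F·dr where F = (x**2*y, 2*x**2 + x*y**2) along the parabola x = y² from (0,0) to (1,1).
31/35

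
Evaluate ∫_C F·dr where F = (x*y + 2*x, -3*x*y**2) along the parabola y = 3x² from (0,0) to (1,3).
-599/28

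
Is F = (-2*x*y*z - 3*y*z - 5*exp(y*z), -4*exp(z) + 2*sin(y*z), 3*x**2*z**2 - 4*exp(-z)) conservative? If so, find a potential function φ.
No, ∇×F = (-2*y*cos(y*z) + 4*exp(z), -2*x*y - 6*x*z**2 - 5*y*exp(y*z) - 3*y, z*(2*x + 5*exp(y*z) + 3)) ≠ 0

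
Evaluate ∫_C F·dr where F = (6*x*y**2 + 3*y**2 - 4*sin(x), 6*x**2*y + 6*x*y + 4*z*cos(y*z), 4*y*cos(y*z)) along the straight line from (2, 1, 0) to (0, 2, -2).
-14 - 4*cos(2) - 4*sin(4)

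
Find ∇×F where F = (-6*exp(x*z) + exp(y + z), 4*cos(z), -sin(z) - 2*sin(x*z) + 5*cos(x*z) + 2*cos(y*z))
(-2*z*sin(y*z) + 4*sin(z), -6*x*exp(x*z) + 5*z*sin(x*z) + 2*z*cos(x*z) + exp(y + z), -exp(y + z))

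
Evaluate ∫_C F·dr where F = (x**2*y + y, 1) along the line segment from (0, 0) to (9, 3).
2253/4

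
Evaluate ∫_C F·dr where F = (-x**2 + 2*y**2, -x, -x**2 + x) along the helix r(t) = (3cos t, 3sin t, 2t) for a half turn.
-54 - 27*pi/2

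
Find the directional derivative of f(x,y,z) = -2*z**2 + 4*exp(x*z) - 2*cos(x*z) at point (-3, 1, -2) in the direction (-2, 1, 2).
-8*exp(6)/3 - 4*sin(6)/3 + 16/3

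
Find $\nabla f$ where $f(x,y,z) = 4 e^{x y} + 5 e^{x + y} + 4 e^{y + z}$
(4*y*exp(x*y) + 5*exp(x + y), 4*x*exp(x*y) + 5*exp(x + y) + 4*exp(y + z), 4*exp(y + z))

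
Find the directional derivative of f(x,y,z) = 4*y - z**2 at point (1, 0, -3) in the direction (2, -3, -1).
-9*sqrt(14)/7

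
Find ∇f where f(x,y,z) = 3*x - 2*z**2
(3, 0, -4*z)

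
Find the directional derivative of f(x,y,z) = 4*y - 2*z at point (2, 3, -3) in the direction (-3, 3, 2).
4*sqrt(22)/11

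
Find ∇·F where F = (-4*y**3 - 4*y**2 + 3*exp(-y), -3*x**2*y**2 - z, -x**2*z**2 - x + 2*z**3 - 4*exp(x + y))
-6*x**2*y - 2*x**2*z + 6*z**2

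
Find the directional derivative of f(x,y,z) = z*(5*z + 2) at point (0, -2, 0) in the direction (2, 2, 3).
6*sqrt(17)/17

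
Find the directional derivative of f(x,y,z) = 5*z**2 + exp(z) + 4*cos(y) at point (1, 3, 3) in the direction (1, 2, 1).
sqrt(6)*(-8*sin(3) + exp(3) + 30)/6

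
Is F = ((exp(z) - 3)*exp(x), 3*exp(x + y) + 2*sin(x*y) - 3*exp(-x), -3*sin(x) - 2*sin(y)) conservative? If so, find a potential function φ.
No, ∇×F = (-2*cos(y), exp(x + z) + 3*cos(x), 2*y*cos(x*y) + 3*exp(x + y) + 3*exp(-x)) ≠ 0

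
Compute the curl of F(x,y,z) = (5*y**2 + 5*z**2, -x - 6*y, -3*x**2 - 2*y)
(-2, 6*x + 10*z, -10*y - 1)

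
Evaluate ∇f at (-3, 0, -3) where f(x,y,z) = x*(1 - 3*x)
(19, 0, 0)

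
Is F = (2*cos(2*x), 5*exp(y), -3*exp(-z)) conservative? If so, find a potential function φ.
Yes, F is conservative. φ = 5*exp(y) + sin(2*x) + 3*exp(-z)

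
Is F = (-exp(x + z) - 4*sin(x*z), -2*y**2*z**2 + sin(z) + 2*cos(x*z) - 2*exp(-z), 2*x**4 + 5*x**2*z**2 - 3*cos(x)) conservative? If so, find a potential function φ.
No, ∇×F = (2*x*sin(x*z) + 4*y**2*z - cos(z) - 2*exp(-z), -8*x**3 - 10*x*z**2 - 4*x*cos(x*z) - exp(x + z) - 3*sin(x), -2*z*sin(x*z)) ≠ 0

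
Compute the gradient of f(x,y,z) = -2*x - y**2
(-2, -2*y, 0)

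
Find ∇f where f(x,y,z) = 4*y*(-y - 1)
(0, -8*y - 4, 0)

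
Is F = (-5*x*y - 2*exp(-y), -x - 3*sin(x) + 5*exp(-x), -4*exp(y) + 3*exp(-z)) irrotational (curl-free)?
No, ∇×F = (-4*exp(y), 0, 5*x - 3*cos(x) - 1 - 2*exp(-y) - 5*exp(-x))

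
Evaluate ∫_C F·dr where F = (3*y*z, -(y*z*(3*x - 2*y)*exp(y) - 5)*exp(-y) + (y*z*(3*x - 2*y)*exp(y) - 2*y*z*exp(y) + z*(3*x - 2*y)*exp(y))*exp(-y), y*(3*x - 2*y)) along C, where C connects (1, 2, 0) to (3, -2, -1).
26 - 10*sinh(2)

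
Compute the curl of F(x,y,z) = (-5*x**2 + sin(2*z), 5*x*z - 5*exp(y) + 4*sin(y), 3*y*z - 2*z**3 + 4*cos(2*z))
(-5*x + 3*z, 2*cos(2*z), 5*z)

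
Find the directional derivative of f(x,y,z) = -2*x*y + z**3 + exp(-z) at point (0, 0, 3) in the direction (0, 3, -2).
2*sqrt(13)*(1 - 27*exp(3))*exp(-3)/13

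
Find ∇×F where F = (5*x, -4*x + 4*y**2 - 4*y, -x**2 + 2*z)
(0, 2*x, -4)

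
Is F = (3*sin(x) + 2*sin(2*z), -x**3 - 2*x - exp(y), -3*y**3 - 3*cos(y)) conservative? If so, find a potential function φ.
No, ∇×F = (-9*y**2 + 3*sin(y), 4*cos(2*z), -3*x**2 - 2) ≠ 0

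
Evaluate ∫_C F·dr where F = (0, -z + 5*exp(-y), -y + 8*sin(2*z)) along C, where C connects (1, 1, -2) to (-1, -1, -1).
-10*sinh(1) - 3 + 4*cos(4) - 4*cos(2)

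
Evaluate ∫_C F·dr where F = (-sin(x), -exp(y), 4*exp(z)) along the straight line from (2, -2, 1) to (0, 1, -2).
-5*E - cos(2) + 5*exp(-2) + 1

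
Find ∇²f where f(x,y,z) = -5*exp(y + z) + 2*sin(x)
-10*exp(y + z) - 2*sin(x)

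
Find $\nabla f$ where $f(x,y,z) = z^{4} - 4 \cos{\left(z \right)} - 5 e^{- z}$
(0, 0, 4*z**3 + 4*sin(z) + 5*exp(-z))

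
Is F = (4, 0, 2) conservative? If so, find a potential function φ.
Yes, F is conservative. φ = 4*x + 2*z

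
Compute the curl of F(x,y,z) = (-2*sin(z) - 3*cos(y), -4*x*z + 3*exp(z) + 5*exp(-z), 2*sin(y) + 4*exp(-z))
(4*x - 3*exp(z) + 2*cos(y) + 5*exp(-z), -2*cos(z), -4*z - 3*sin(y))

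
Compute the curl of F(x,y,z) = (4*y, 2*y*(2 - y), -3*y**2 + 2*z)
(-6*y, 0, -4)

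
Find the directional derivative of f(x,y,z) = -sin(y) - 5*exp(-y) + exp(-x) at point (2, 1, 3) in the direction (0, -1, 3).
sqrt(10)*(-5 + E*cos(1))*exp(-1)/10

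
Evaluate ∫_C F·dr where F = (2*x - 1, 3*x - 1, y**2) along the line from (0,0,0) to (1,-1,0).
-1/2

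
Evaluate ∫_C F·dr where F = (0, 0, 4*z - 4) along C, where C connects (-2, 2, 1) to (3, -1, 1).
0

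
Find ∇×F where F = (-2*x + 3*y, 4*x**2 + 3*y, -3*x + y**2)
(2*y, 3, 8*x - 3)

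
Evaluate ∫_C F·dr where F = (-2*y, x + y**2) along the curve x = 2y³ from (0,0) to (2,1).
-13/6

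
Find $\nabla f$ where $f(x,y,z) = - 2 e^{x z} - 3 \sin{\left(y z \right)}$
(-2*z*exp(x*z), -3*z*cos(y*z), -2*x*exp(x*z) - 3*y*cos(y*z))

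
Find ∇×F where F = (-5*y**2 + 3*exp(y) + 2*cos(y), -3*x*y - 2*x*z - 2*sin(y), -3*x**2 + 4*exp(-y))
(2*x - 4*exp(-y), 6*x, 7*y - 2*z - 3*exp(y) + 2*sin(y))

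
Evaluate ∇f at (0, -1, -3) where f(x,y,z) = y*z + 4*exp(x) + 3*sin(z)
(4, -3, 3*cos(3) - 1)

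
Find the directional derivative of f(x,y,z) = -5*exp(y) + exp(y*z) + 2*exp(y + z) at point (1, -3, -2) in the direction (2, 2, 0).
sqrt(2)*(-exp(11) - 5*exp(2)/2 + 1)*exp(-5)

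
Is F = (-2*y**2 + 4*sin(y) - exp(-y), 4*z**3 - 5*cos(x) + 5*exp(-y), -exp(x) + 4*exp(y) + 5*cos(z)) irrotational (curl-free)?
No, ∇×F = (-12*z**2 + 4*exp(y), exp(x), 4*y + 5*sin(x) - 4*cos(y) - exp(-y))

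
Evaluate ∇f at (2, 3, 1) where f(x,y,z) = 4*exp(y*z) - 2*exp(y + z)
(0, 2*(2 - E)*exp(3), 2*(6 - E)*exp(3))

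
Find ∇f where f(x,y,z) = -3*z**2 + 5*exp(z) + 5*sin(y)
(0, 5*cos(y), -6*z + 5*exp(z))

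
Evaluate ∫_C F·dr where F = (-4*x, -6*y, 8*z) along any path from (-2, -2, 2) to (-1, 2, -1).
-6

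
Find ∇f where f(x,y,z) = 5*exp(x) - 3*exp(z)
(5*exp(x), 0, -3*exp(z))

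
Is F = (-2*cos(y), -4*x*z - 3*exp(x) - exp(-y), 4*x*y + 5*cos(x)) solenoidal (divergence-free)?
No, ∇·F = exp(-y)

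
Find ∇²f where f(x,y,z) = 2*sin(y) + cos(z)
-2*sin(y) - cos(z)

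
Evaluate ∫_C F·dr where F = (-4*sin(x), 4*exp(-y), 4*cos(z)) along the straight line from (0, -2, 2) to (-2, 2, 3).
4*(-1 + (sqrt(2)*cos(pi/4 + 2) - 1 + sin(3) + exp(2))*exp(2))*exp(-2)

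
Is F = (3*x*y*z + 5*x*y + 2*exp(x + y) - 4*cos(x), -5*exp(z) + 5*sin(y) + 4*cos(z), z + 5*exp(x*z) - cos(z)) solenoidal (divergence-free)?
No, ∇·F = 5*x*exp(x*z) + 3*y*z + 5*y + 2*exp(x + y) + 4*sin(x) + sin(z) + 5*cos(y) + 1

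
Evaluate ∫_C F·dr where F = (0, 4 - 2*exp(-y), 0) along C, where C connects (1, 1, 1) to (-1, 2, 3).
-2*exp(-1) + 2*exp(-2) + 4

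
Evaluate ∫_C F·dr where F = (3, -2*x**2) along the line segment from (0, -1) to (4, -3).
100/3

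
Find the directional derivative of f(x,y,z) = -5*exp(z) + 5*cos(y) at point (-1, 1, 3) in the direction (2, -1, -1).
5*sqrt(6)*(sin(1) + exp(3))/6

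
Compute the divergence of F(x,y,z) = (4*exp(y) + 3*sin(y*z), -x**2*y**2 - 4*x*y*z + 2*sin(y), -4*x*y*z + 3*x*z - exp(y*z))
-2*x**2*y - 4*x*y - 4*x*z + 3*x - y*exp(y*z) + 2*cos(y)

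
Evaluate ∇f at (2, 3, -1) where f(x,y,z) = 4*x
(4, 0, 0)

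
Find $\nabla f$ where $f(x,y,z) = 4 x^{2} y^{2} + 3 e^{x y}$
(y*(8*x*y + 3*exp(x*y)), x*(8*x*y + 3*exp(x*y)), 0)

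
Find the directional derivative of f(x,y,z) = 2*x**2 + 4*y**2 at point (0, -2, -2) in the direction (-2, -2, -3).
32*sqrt(17)/17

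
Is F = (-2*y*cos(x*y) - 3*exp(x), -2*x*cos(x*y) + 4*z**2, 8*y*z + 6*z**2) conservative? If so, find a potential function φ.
Yes, F is conservative. φ = 4*y*z**2 + 2*z**3 - 3*exp(x) - 2*sin(x*y)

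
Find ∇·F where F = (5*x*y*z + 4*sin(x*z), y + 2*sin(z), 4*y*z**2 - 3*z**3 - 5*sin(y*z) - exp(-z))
13*y*z - 5*y*cos(y*z) - 9*z**2 + 4*z*cos(x*z) + 1 + exp(-z)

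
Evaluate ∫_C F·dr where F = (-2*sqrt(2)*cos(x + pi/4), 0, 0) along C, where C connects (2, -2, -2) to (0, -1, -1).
-2 + 2*sqrt(2)*sin(pi/4 + 2)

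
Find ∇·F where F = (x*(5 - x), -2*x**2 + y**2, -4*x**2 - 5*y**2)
-2*x + 2*y + 5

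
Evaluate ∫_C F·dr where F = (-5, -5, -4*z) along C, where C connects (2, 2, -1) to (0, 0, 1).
20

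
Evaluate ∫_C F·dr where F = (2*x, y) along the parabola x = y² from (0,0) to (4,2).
18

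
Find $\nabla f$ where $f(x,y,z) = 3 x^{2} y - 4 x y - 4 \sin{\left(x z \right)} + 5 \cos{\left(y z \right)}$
(6*x*y - 4*y - 4*z*cos(x*z), 3*x**2 - 4*x - 5*z*sin(y*z), -4*x*cos(x*z) - 5*y*sin(y*z))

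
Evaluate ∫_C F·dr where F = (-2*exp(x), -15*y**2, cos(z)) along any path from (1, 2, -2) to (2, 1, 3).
-2*exp(2) + sin(3) + sin(2) + 2*E + 35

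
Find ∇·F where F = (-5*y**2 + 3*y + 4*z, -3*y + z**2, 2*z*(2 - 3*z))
1 - 12*z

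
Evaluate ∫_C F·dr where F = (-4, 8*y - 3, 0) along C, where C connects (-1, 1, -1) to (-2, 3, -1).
30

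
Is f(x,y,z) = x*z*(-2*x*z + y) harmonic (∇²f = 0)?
No, ∇²f = -4*x**2 - 4*z**2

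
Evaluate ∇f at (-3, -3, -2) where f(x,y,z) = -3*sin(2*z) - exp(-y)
(0, exp(3), -6*cos(4))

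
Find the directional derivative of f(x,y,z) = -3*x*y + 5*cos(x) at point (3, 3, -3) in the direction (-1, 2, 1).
sqrt(6)*(-9 + 5*sin(3))/6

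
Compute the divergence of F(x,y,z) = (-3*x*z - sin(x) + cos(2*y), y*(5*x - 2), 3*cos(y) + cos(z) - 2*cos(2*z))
5*x - 3*z - sin(z) + 4*sin(2*z) - cos(x) - 2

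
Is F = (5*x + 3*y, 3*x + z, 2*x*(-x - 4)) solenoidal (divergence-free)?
No, ∇·F = 5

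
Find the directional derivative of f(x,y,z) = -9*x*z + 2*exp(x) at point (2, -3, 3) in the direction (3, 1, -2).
3*sqrt(14)*(-15 + 2*exp(2))/14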